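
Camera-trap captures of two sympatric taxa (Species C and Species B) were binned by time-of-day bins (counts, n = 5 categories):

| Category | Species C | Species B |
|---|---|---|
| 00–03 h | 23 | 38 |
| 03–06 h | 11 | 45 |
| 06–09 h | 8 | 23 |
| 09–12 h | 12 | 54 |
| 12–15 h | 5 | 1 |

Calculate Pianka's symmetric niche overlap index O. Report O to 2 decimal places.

0.89

Proportions for Species C (n=59): 23/59=0.3898, 11/59=0.1864, 8/59=0.1356, 12/59=0.2034, 5/59=0.0847
Proportions for Species B (n=161): 38/161=0.2360, 45/161=0.2795, 23/161=0.1429, 54/161=0.3354, 1/161=0.0062
Σ p₁ᵢp₂ᵢ = 0.091993 + 0.052099 + 0.019377 + 0.068220 + 0.000525 = 0.232214
Σp_1ᵢ² = 0.3898² + 0.1864² + 0.1356² + 0.2034² + 0.0847² = 0.151944 + 0.034745 + 0.018387 + 0.041372 + 0.007174 = 0.253622
Σp_2ᵢ² = 0.2360² + 0.2795² + 0.1429² + 0.3354² + 0.0062² = 0.055696 + 0.078120 + 0.020420 + 0.112493 + 0.000038 = 0.266767
O = 0.232214 / √(0.253622 × 0.266767) = 0.232214 / 0.2601115 = 0.8927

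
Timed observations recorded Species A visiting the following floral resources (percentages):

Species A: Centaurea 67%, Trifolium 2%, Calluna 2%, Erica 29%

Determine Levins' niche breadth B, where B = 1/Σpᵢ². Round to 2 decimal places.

1.87

Convert percentages to proportions (divide by 100).
Σpᵢ² = 0.67² + 0.02² + 0.02² + 0.29² = 0.4489 + 0.0004 + 0.0004 + 0.0841 = 0.5338
B = 1 / 0.5338 = 1.8734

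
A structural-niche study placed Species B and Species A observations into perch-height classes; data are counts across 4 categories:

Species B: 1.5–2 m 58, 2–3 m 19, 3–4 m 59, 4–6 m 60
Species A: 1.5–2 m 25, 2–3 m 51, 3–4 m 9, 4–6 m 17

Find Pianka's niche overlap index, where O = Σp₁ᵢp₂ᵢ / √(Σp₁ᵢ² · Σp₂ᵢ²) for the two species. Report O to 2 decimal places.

Proportions for Species B (n=196): 58/196=0.2959, 19/196=0.0969, 59/196=0.3010, 60/196=0.3061
Proportions for Species A (n=102): 25/102=0.2451, 51/102=0.5000, 9/102=0.0882, 17/102=0.1667
Σ p₁ᵢp₂ᵢ = 0.072525 + 0.048450 + 0.026548 + 0.051027 = 0.198550
Σp_1ᵢ² = 0.2959² + 0.0969² + 0.3010² + 0.3061² = 0.087557 + 0.009390 + 0.090601 + 0.093697 = 0.281245
Σp_2ᵢ² = 0.2451² + 0.5000² + 0.0882² + 0.1667² = 0.060074 + 0.250000 + 0.007779 + 0.027789 = 0.345642
O = 0.198550 / √(0.281245 × 0.345642) = 0.198550 / 0.3117853 = 0.6368

0.64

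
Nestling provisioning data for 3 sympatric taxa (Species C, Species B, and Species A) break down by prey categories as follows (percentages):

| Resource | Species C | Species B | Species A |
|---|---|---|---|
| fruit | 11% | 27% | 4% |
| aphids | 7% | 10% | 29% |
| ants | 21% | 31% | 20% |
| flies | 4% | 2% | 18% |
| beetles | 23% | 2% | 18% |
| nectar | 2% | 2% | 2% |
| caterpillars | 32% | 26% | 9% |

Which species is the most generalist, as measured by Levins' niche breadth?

Species A

Convert percentages to proportions (divide by 100).
Σp_Cᵢ² = 0.11² + 0.07² + 0.21² + 0.04² + 0.23² + 0.02² + 0.32² = 0.0121 + 0.0049 + 0.0441 + 0.0016 + 0.0529 + 0.0004 + 0.1024 = 0.2184
B_C = 1 / 0.2184 = 4.5788
Σp_Bᵢ² = 0.27² + 0.10² + 0.31² + 0.02² + 0.02² + 0.02² + 0.26² = 0.0729 + 0.0100 + 0.0961 + 0.0004 + 0.0004 + 0.0004 + 0.0676 = 0.2478
B_B = 1 / 0.2478 = 4.0355
Σp_Aᵢ² = 0.04² + 0.29² + 0.20² + 0.18² + 0.18² + 0.02² + 0.09² = 0.0016 + 0.0841 + 0.0400 + 0.0324 + 0.0324 + 0.0004 + 0.0081 = 0.1990
B_A = 1 / 0.1990 = 5.0251
Highest B → broadest niche (most generalist): Species A (B = 5.03).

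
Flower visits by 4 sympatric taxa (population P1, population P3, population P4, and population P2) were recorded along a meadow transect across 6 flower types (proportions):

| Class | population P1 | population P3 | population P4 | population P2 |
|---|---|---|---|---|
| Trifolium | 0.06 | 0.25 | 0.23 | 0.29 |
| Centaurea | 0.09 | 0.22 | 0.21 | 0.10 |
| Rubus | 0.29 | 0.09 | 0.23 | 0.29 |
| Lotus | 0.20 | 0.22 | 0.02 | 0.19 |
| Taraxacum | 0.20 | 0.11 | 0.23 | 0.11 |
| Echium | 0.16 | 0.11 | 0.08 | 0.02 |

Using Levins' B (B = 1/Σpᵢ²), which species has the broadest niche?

Σp_P1ᵢ² = 0.06² + 0.09² + 0.29² + 0.20² + 0.20² + 0.16² = 0.0036 + 0.0081 + 0.0841 + 0.0400 + 0.0400 + 0.0256 = 0.2014
B_P1 = 1 / 0.2014 = 4.9652
Σp_P3ᵢ² = 0.25² + 0.22² + 0.09² + 0.22² + 0.11² + 0.11² = 0.0625 + 0.0484 + 0.0081 + 0.0484 + 0.0121 + 0.0121 = 0.1916
B_P3 = 1 / 0.1916 = 5.2192
Σp_P4ᵢ² = 0.23² + 0.21² + 0.23² + 0.02² + 0.23² + 0.08² = 0.0529 + 0.0441 + 0.0529 + 0.0004 + 0.0529 + 0.0064 = 0.2096
B_P4 = 1 / 0.2096 = 4.7710
Σp_P2ᵢ² = 0.29² + 0.10² + 0.29² + 0.19² + 0.11² + 0.02² = 0.0841 + 0.0100 + 0.0841 + 0.0361 + 0.0121 + 0.0004 = 0.2268
B_P2 = 1 / 0.2268 = 4.4092
Highest B → broadest niche (most generalist): population P3 (B = 5.22).

population P3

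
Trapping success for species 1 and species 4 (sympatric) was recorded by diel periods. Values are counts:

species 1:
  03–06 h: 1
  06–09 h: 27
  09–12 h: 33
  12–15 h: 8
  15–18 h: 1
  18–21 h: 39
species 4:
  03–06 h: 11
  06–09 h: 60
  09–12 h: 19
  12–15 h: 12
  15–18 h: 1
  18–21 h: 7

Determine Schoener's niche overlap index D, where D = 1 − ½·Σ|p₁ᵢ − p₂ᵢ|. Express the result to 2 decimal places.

Proportions for species 1 (n=109): 1/109=0.0092, 27/109=0.2477, 33/109=0.3028, 8/109=0.0734, 1/109=0.0092, 39/109=0.3578
Proportions for species 4 (n=110): 11/110=0.1000, 60/110=0.5455, 19/110=0.1727, 12/110=0.1091, 1/110=0.0091, 7/110=0.0636
Σ|p₁ᵢ − p₂ᵢ| = 0.0908 + 0.2978 + 0.1301 + 0.0357 + 0.0001 + 0.2942 = 0.8487
D = 1 − ½ × 0.8487 = 1 − 0.42435 = 0.57565

0.58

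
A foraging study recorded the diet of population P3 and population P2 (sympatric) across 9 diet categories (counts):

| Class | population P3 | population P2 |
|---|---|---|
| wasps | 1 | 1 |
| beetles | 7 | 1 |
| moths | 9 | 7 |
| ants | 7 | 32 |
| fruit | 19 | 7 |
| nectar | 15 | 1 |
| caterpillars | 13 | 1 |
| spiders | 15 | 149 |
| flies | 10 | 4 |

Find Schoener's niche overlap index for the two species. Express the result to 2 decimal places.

0.34

Proportions for population P3 (n=96): 1/96=0.0104, 7/96=0.0729, 9/96=0.0938, 7/96=0.0729, 19/96=0.1979, 15/96=0.1563, 13/96=0.1354, 15/96=0.1563, 10/96=0.1042
Proportions for population P2 (n=203): 1/203=0.0049, 1/203=0.0049, 7/203=0.0345, 32/203=0.1576, 7/203=0.0345, 1/203=0.0049, 1/203=0.0049, 149/203=0.7340, 4/203=0.0197
Σ|p₁ᵢ − p₂ᵢ| = 0.0055 + 0.0680 + 0.0593 + 0.0847 + 0.1634 + 0.1514 + 0.1305 + 0.5777 + 0.0845 = 1.3250
D = 1 − ½ × 1.3250 = 1 − 0.66250 = 0.33750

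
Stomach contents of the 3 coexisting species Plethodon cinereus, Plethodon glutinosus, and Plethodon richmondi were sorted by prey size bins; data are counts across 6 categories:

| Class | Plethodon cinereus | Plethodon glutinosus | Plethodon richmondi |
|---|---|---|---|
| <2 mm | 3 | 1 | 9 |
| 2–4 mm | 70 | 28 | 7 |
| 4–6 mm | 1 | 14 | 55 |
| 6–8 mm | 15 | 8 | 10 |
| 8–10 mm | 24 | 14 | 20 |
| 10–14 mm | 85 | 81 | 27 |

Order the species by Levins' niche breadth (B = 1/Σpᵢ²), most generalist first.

Proportions for Plethodon cinereus (n=198): 3/198=0.0152, 70/198=0.3535, 1/198=0.0051, 15/198=0.0758, 24/198=0.1212, 85/198=0.4293
Proportions for Plethodon glutinosus (n=146): 1/146=0.0068, 28/146=0.1918, 14/146=0.0959, 8/146=0.0548, 14/146=0.0959, 81/146=0.5548
Proportions for Plethodon richmondi (n=128): 9/128=0.0703, 7/128=0.0547, 55/128=0.4297, 10/128=0.0781, 20/128=0.1563, 27/128=0.2109
Σp_cineᵢ² = 0.0152² + 0.3535² + 0.0051² + 0.0758² + 0.1212² + 0.4293² = 0.000231 + 0.124962 + 0.000026 + 0.005746 + 0.014689 + 0.184298 = 0.329952
B_cine = 1 / 0.329952 = 3.0307
Σp_glutᵢ² = 0.0068² + 0.1918² + 0.0959² + 0.0548² + 0.0959² + 0.5548² = 0.000046 + 0.036787 + 0.009197 + 0.003003 + 0.009197 + 0.307803 = 0.366033
B_glut = 1 / 0.366033 = 2.7320
Σp_richᵢ² = 0.0703² + 0.0547² + 0.4297² + 0.0781² + 0.1563² + 0.2109² = 0.004942 + 0.002992 + 0.184642 + 0.006100 + 0.024430 + 0.044479 = 0.267585
B_rich = 1 / 0.267585 = 3.7371
Ranking by B (broadest → narrowest): Plethodon richmondi (3.74) > Plethodon cinereus (3.03) > Plethodon glutinosus (2.73)

Plethodon richmondi > Plethodon cinereus > Plethodon glutinosus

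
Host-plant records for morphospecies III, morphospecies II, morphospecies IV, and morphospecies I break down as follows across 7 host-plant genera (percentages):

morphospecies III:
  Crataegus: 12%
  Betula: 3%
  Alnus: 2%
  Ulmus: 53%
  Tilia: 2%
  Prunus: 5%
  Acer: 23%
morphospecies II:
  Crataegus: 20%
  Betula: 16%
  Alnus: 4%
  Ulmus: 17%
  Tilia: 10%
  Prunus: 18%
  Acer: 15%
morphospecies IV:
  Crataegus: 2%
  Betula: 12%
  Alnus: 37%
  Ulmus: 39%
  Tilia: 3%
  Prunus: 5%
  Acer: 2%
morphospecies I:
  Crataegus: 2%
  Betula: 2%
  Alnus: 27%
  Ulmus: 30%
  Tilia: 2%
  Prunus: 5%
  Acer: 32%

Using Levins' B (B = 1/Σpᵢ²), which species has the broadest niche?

Convert percentages to proportions (divide by 100).
Σp_IIIᵢ² = 0.12² + 0.03² + 0.02² + 0.53² + 0.02² + 0.05² + 0.23² = 0.0144 + 0.0009 + 0.0004 + 0.2809 + 0.0004 + 0.0025 + 0.0529 = 0.3524
B_III = 1 / 0.3524 = 2.8377
Σp_IIᵢ² = 0.20² + 0.16² + 0.04² + 0.17² + 0.10² + 0.18² + 0.15² = 0.0400 + 0.0256 + 0.0016 + 0.0289 + 0.0100 + 0.0324 + 0.0225 = 0.1610
B_II = 1 / 0.1610 = 6.2112
Σp_IVᵢ² = 0.02² + 0.12² + 0.37² + 0.39² + 0.03² + 0.05² + 0.02² = 0.0004 + 0.0144 + 0.1369 + 0.1521 + 0.0009 + 0.0025 + 0.0004 = 0.3076
B_IV = 1 / 0.3076 = 3.2510
Σp_Iᵢ² = 0.02² + 0.02² + 0.27² + 0.30² + 0.02² + 0.05² + 0.32² = 0.0004 + 0.0004 + 0.0729 + 0.0900 + 0.0004 + 0.0025 + 0.1024 = 0.2690
B_I = 1 / 0.2690 = 3.7175
Highest B → broadest niche (most generalist): morphospecies II (B = 6.21).

morphospecies II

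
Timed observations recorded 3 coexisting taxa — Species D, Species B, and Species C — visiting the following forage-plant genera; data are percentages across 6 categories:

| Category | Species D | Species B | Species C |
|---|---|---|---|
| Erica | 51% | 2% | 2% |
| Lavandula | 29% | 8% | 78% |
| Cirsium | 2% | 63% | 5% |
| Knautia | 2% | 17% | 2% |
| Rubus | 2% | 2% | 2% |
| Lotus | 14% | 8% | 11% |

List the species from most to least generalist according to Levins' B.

Species D > Species B > Species C

Convert percentages to proportions (divide by 100).
Σp_Dᵢ² = 0.51² + 0.29² + 0.02² + 0.02² + 0.02² + 0.14² = 0.2601 + 0.0841 + 0.0004 + 0.0004 + 0.0004 + 0.0196 = 0.3650
B_D = 1 / 0.3650 = 2.7397
Σp_Bᵢ² = 0.02² + 0.08² + 0.63² + 0.17² + 0.02² + 0.08² = 0.0004 + 0.0064 + 0.3969 + 0.0289 + 0.0004 + 0.0064 = 0.4394
B_B = 1 / 0.4394 = 2.2758
Σp_Cᵢ² = 0.02² + 0.78² + 0.05² + 0.02² + 0.02² + 0.11² = 0.0004 + 0.6084 + 0.0025 + 0.0004 + 0.0004 + 0.0121 = 0.6242
B_C = 1 / 0.6242 = 1.6021
Ranking by B (broadest → narrowest): Species D (2.74) > Species B (2.28) > Species C (1.60)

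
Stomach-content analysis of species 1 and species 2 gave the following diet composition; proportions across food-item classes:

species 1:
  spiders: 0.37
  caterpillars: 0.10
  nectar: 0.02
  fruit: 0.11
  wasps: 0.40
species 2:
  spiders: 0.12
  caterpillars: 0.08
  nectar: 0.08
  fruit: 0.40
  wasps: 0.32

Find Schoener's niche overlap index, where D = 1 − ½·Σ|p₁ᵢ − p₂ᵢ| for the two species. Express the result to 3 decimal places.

Σ|p₁ᵢ − p₂ᵢ| = 0.25 + 0.02 + 0.06 + 0.29 + 0.08 = 0.70
D = 1 − ½ × 0.70 = 1 − 0.350 = 0.65000

0.650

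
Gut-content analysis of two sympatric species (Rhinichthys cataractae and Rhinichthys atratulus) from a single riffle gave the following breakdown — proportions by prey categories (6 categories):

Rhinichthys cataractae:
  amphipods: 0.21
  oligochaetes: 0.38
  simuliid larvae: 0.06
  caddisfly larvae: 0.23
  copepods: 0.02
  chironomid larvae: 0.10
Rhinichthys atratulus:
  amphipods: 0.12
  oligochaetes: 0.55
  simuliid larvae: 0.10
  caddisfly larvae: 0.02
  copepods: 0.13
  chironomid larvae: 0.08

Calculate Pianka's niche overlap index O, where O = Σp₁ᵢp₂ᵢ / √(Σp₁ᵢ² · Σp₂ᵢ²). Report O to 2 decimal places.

Σ p₁ᵢp₂ᵢ = 0.0252 + 0.2090 + 0.0060 + 0.0046 + 0.0026 + 0.0080 = 0.2554
Σp_1ᵢ² = 0.21² + 0.38² + 0.06² + 0.23² + 0.02² + 0.10² = 0.0441 + 0.1444 + 0.0036 + 0.0529 + 0.0004 + 0.0100 = 0.2554
Σp_2ᵢ² = 0.12² + 0.55² + 0.10² + 0.02² + 0.13² + 0.08² = 0.0144 + 0.3025 + 0.0100 + 0.0004 + 0.0169 + 0.0064 = 0.3506
O = 0.2554 / √(0.2554 × 0.3506) = 0.2554 / 0.29924 = 0.8535

0.85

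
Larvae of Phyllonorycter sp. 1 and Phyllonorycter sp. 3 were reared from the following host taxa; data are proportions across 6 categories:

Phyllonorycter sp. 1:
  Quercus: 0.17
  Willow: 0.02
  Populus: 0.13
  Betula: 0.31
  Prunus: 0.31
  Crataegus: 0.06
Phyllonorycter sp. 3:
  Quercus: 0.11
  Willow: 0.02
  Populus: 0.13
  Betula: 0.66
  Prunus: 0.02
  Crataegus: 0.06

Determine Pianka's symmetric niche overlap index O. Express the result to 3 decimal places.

Σ p₁ᵢp₂ᵢ = 0.0187 + 0.0004 + 0.0169 + 0.2046 + 0.0062 + 0.0036 = 0.2504
Σp_1ᵢ² = 0.17² + 0.02² + 0.13² + 0.31² + 0.31² + 0.06² = 0.0289 + 0.0004 + 0.0169 + 0.0961 + 0.0961 + 0.0036 = 0.2420
Σp_2ᵢ² = 0.11² + 0.02² + 0.13² + 0.66² + 0.02² + 0.06² = 0.0121 + 0.0004 + 0.0169 + 0.4356 + 0.0004 + 0.0036 = 0.4690
O = 0.2504 / √(0.2420 × 0.4690) = 0.2504 / 0.336895 = 0.74326

0.743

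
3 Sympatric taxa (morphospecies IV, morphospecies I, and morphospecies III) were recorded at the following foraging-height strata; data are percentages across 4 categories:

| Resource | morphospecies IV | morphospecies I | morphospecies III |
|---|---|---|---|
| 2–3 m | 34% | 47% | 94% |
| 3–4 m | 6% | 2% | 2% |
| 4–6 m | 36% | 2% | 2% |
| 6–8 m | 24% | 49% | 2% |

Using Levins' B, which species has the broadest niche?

morphospecies IV

Convert percentages to proportions (divide by 100).
Σp_IVᵢ² = 0.34² + 0.06² + 0.36² + 0.24² = 0.1156 + 0.0036 + 0.1296 + 0.0576 = 0.3064
B_IV = 1 / 0.3064 = 3.2637
Σp_Iᵢ² = 0.47² + 0.02² + 0.02² + 0.49² = 0.2209 + 0.0004 + 0.0004 + 0.2401 = 0.4618
B_I = 1 / 0.4618 = 2.1654
Σp_IIIᵢ² = 0.94² + 0.02² + 0.02² + 0.02² = 0.8836 + 0.0004 + 0.0004 + 0.0004 = 0.8848
B_III = 1 / 0.8848 = 1.1302
Highest B → broadest niche (most generalist): morphospecies IV (B = 3.26).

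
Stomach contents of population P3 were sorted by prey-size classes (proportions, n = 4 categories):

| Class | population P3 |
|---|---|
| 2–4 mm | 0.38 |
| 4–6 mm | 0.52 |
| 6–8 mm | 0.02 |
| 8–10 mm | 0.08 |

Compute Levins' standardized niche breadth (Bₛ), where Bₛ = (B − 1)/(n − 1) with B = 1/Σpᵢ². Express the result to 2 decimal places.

Σpᵢ² = 0.38² + 0.52² + 0.02² + 0.08² = 0.1444 + 0.2704 + 0.0004 + 0.0064 = 0.4216
B = 1 / 0.4216 = 2.3719
Bₛ = (B − 1)/(n − 1) = (2.3719 − 1)/(4 − 1) = 1.3719/3 = 0.4573

0.46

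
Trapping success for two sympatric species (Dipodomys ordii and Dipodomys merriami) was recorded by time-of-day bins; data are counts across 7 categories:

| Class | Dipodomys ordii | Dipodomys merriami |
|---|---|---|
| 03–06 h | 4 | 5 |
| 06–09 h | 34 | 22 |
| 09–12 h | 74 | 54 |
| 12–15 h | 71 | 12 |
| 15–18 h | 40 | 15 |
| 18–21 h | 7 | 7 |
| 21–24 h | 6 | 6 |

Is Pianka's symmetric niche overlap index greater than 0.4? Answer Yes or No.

Proportions for Dipodomys ordii (n=236): 4/236=0.0169, 34/236=0.1441, 74/236=0.3136, 71/236=0.3008, 40/236=0.1695, 7/236=0.0297, 6/236=0.0254
Proportions for Dipodomys merriami (n=121): 5/121=0.0413, 22/121=0.1818, 54/121=0.4463, 12/121=0.0992, 15/121=0.1240, 7/121=0.0579, 6/121=0.0496
Σ p₁ᵢp₂ᵢ = 0.000698 + 0.026197 + 0.139960 + 0.029839 + 0.021018 + 0.001720 + 0.001260 = 0.220692
Σp_1ᵢ² = 0.0169² + 0.1441² + 0.3136² + 0.3008² + 0.1695² + 0.0297² + 0.0254² = 0.000286 + 0.020765 + 0.098345 + 0.090481 + 0.028730 + 0.000882 + 0.000645 = 0.240134
Σp_2ᵢ² = 0.0413² + 0.1818² + 0.4463² + 0.0992² + 0.1240² + 0.0579² + 0.0496² = 0.001706 + 0.033051 + 0.199184 + 0.009841 + 0.015376 + 0.003352 + 0.002460 = 0.264970
O = 0.220692 / √(0.240134 × 0.264970) = 0.220692 / 0.2522465 = 0.8749
O = 0.8749 > 0.4 → Yes.

Yes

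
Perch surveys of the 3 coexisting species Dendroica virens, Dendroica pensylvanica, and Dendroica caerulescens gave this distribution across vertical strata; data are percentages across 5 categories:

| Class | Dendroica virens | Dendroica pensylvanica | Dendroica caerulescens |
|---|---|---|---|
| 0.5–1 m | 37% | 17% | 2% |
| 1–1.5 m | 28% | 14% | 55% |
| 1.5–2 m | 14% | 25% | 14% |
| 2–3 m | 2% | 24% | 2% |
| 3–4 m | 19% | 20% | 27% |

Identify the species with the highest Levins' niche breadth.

Convert percentages to proportions (divide by 100).
Σp_vireᵢ² = 0.37² + 0.28² + 0.14² + 0.02² + 0.19² = 0.1369 + 0.0784 + 0.0196 + 0.0004 + 0.0361 = 0.2714
B_vire = 1 / 0.2714 = 3.6846
Σp_pensᵢ² = 0.17² + 0.14² + 0.25² + 0.24² + 0.20² = 0.0289 + 0.0196 + 0.0625 + 0.0576 + 0.0400 = 0.2086
B_pens = 1 / 0.2086 = 4.7939
Σp_caerᵢ² = 0.02² + 0.55² + 0.14² + 0.02² + 0.27² = 0.0004 + 0.3025 + 0.0196 + 0.0004 + 0.0729 = 0.3958
B_caer = 1 / 0.3958 = 2.5265
Highest B → broadest niche (most generalist): Dendroica pensylvanica (B = 4.79).

Dendroica pensylvanica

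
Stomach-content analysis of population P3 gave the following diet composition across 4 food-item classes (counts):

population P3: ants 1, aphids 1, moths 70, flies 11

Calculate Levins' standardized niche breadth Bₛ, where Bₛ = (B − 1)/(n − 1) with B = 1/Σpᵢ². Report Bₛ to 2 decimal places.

0.12

Proportions for population P3 (n=83): 1/83=0.0120, 1/83=0.0120, 70/83=0.8434, 11/83=0.1325
Σpᵢ² = 0.0120² + 0.0120² + 0.8434² + 0.1325² = 0.000144 + 0.000144 + 0.711324 + 0.017556 = 0.729168
B = 1 / 0.729168 = 1.3714
Bₛ = (B − 1)/(n − 1) = (1.3714 − 1)/(4 − 1) = 0.3714/3 = 0.1238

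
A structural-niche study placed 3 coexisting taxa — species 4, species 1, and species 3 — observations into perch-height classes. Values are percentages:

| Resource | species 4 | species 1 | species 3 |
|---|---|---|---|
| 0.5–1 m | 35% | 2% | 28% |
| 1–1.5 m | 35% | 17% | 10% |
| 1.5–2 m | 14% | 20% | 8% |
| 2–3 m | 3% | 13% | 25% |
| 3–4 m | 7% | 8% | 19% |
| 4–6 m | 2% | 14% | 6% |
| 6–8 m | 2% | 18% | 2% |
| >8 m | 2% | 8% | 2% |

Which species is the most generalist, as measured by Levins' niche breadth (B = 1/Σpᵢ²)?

Convert percentages to proportions (divide by 100).
Σp_4ᵢ² = 0.35² + 0.35² + 0.14² + 0.03² + 0.07² + 0.02² + 0.02² + 0.02² = 0.1225 + 0.1225 + 0.0196 + 0.0009 + 0.0049 + 0.0004 + 0.0004 + 0.0004 = 0.2716
B_4 = 1 / 0.2716 = 3.6819
Σp_1ᵢ² = 0.02² + 0.17² + 0.20² + 0.13² + 0.08² + 0.14² + 0.18² + 0.08² = 0.0004 + 0.0289 + 0.0400 + 0.0169 + 0.0064 + 0.0196 + 0.0324 + 0.0064 = 0.1510
B_1 = 1 / 0.1510 = 6.6225
Σp_3ᵢ² = 0.28² + 0.10² + 0.08² + 0.25² + 0.19² + 0.06² + 0.02² + 0.02² = 0.0784 + 0.0100 + 0.0064 + 0.0625 + 0.0361 + 0.0036 + 0.0004 + 0.0004 = 0.1978
B_3 = 1 / 0.1978 = 5.0556
Highest B → broadest niche (most generalist): species 1 (B = 6.62).

species 1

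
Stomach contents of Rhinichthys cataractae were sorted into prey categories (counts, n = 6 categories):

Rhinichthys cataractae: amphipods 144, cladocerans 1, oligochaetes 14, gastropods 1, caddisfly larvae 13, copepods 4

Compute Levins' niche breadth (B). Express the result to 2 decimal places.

1.48

Proportions for Rhinichthys cataractae (n=177): 144/177=0.8136, 1/177=0.0056, 14/177=0.0791, 1/177=0.0056, 13/177=0.0734, 4/177=0.0226
Σpᵢ² = 0.8136² + 0.0056² + 0.0791² + 0.0056² + 0.0734² + 0.0226² = 0.661945 + 0.000031 + 0.006257 + 0.000031 + 0.005388 + 0.000511 = 0.674163
B = 1 / 0.674163 = 1.4833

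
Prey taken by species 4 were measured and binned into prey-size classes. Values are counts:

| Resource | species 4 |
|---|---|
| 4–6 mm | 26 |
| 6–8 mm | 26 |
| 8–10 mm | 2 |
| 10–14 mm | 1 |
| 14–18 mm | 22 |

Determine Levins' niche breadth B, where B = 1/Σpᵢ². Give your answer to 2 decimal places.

3.22

Proportions for species 4 (n=77): 26/77=0.3377, 26/77=0.3377, 2/77=0.0260, 1/77=0.0130, 22/77=0.2857
Σpᵢ² = 0.3377² + 0.3377² + 0.0260² + 0.0130² + 0.2857² = 0.114041 + 0.114041 + 0.000676 + 0.000169 + 0.081624 = 0.310551
B = 1 / 0.310551 = 3.2201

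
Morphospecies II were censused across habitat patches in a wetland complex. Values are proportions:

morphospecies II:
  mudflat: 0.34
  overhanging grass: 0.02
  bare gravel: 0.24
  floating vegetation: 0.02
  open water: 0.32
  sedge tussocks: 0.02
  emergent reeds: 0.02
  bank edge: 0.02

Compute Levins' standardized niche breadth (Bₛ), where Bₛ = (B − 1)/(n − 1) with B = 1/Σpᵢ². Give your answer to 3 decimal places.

Σpᵢ² = 0.34² + 0.02² + 0.24² + 0.02² + 0.32² + 0.02² + 0.02² + 0.02² = 0.1156 + 0.0004 + 0.0576 + 0.0004 + 0.1024 + 0.0004 + 0.0004 + 0.0004 = 0.2776
B = 1 / 0.2776 = 3.60231
Bₛ = (B − 1)/(n − 1) = (3.60231 − 1)/(8 − 1) = 2.60231/7 = 0.37176

0.372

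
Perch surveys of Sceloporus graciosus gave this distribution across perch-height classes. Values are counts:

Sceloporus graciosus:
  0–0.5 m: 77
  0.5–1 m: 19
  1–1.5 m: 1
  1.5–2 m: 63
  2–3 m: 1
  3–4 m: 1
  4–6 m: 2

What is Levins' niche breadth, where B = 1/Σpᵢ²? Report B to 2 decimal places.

2.62

Proportions for Sceloporus graciosus (n=164): 77/164=0.4695, 19/164=0.1159, 1/164=0.0061, 63/164=0.3841, 1/164=0.0061, 1/164=0.0061, 2/164=0.0122
Σpᵢ² = 0.4695² + 0.1159² + 0.0061² + 0.3841² + 0.0061² + 0.0061² + 0.0122² = 0.220430 + 0.013433 + 0.000037 + 0.147533 + 0.000037 + 0.000037 + 0.000149 = 0.381656
B = 1 / 0.381656 = 2.6202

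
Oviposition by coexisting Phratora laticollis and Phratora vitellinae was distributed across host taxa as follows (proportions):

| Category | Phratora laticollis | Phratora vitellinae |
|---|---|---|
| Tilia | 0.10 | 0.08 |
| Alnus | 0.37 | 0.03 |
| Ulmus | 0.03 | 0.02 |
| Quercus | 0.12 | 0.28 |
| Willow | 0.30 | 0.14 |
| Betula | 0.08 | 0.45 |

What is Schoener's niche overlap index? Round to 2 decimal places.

Σ|p₁ᵢ − p₂ᵢ| = 0.02 + 0.34 + 0.01 + 0.16 + 0.16 + 0.37 = 1.06
D = 1 − ½ × 1.06 = 1 − 0.530 = 0.4700

0.47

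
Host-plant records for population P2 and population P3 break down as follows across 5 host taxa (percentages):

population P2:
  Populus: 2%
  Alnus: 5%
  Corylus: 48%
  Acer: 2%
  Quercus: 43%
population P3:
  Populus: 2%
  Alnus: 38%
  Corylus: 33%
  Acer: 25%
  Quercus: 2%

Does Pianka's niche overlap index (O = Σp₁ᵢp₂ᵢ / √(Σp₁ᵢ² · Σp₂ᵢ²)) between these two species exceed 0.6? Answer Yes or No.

Convert percentages to proportions (divide by 100).
Σ p₁ᵢp₂ᵢ = 0.0004 + 0.0190 + 0.1584 + 0.0050 + 0.0086 = 0.1914
Σp_1ᵢ² = 0.02² + 0.05² + 0.48² + 0.02² + 0.43² = 0.0004 + 0.0025 + 0.2304 + 0.0004 + 0.1849 = 0.4186
Σp_2ᵢ² = 0.02² + 0.38² + 0.33² + 0.25² + 0.02² = 0.0004 + 0.1444 + 0.1089 + 0.0625 + 0.0004 = 0.3166
O = 0.1914 / √(0.4186 × 0.3166) = 0.1914 / 0.36404 = 0.5258
O = 0.5258 < 0.6 → No.

No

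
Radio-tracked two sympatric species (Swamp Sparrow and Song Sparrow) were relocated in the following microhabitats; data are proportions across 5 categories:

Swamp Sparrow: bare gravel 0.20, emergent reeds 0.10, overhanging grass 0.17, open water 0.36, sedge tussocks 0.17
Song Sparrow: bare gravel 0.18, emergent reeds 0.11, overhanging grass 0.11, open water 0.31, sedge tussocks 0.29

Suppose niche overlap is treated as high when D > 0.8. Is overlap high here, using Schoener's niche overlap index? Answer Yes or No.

Yes

Σ|p₁ᵢ − p₂ᵢ| = 0.02 + 0.01 + 0.06 + 0.05 + 0.12 = 0.26
D = 1 − ½ × 0.26 = 1 − 0.130 = 0.8700
D = 0.8700 > 0.8 → Yes.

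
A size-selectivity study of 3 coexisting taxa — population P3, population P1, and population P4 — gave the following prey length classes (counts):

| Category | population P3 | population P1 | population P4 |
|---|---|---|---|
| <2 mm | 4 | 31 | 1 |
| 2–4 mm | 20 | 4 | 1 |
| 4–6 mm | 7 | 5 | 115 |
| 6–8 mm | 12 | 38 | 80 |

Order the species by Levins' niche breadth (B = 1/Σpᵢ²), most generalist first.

population P3 > population P1 > population P4

Proportions for population P3 (n=43): 4/43=0.0930, 20/43=0.4651, 7/43=0.1628, 12/43=0.2791
Proportions for population P1 (n=78): 31/78=0.3974, 4/78=0.0513, 5/78=0.0641, 38/78=0.4872
Proportions for population P4 (n=197): 1/197=0.0051, 1/197=0.0051, 115/197=0.5838, 80/197=0.4061
Σp_P3ᵢ² = 0.0930² + 0.4651² + 0.1628² + 0.2791² = 0.008649 + 0.216318 + 0.026504 + 0.077897 = 0.329368
B_P3 = 1 / 0.329368 = 3.0361
Σp_P1ᵢ² = 0.3974² + 0.0513² + 0.0641² + 0.4872² = 0.157927 + 0.002632 + 0.004109 + 0.237364 = 0.402032
B_P1 = 1 / 0.402032 = 2.4874
Σp_P4ᵢ² = 0.0051² + 0.0051² + 0.5838² + 0.4061² = 0.000026 + 0.000026 + 0.340822 + 0.164917 = 0.505791
B_P4 = 1 / 0.505791 = 1.9771
Ranking by B (broadest → narrowest): population P3 (3.04) > population P1 (2.49) > population P4 (1.98)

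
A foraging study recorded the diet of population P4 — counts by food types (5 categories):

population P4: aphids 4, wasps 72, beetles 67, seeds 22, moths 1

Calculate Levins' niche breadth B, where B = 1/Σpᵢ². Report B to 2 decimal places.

Proportions for population P4 (n=166): 4/166=0.0241, 72/166=0.4337, 67/166=0.4036, 22/166=0.1325, 1/166=0.0060
Σpᵢ² = 0.0241² + 0.4337² + 0.4036² + 0.1325² + 0.0060² = 0.000581 + 0.188096 + 0.162893 + 0.017556 + 0.000036 = 0.369162
B = 1 / 0.369162 = 2.7088

2.71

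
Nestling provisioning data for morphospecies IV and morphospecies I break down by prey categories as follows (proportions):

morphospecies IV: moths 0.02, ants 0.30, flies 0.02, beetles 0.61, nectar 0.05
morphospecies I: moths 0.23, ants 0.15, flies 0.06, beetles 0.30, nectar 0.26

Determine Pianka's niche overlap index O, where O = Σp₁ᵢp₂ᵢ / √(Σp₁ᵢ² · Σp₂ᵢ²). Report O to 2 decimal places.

Σ p₁ᵢp₂ᵢ = 0.0046 + 0.0450 + 0.0012 + 0.1830 + 0.0130 = 0.2468
Σp_1ᵢ² = 0.02² + 0.30² + 0.02² + 0.61² + 0.05² = 0.0004 + 0.0900 + 0.0004 + 0.3721 + 0.0025 = 0.4654
Σp_2ᵢ² = 0.23² + 0.15² + 0.06² + 0.30² + 0.26² = 0.0529 + 0.0225 + 0.0036 + 0.0900 + 0.0676 = 0.2366
O = 0.2468 / √(0.4654 × 0.2366) = 0.2468 / 0.33183 = 0.7438

0.74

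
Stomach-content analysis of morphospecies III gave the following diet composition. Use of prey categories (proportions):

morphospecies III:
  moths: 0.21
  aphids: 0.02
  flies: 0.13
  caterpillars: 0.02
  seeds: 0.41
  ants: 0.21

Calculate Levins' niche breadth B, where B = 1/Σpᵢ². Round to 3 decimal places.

Σpᵢ² = 0.21² + 0.02² + 0.13² + 0.02² + 0.41² + 0.21² = 0.0441 + 0.0004 + 0.0169 + 0.0004 + 0.1681 + 0.0441 = 0.2740
B = 1 / 0.2740 = 3.64964

3.650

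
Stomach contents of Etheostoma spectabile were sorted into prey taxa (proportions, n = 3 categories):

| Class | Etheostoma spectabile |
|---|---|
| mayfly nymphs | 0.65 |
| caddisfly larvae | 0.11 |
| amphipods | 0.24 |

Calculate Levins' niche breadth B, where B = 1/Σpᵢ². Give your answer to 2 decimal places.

2.03

Σpᵢ² = 0.65² + 0.11² + 0.24² = 0.4225 + 0.0121 + 0.0576 = 0.4922
B = 1 / 0.4922 = 2.0317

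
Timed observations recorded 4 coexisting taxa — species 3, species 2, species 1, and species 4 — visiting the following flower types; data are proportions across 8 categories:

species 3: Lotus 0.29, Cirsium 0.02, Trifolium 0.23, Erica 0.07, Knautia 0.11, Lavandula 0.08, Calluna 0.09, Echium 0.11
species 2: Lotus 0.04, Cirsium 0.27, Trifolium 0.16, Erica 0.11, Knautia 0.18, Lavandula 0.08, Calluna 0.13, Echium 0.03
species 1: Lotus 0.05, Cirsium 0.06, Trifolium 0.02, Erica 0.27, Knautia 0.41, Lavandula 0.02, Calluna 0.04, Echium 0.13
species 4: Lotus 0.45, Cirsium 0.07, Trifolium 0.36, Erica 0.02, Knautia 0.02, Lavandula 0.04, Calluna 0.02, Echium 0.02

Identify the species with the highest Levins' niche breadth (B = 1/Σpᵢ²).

species 2

Σp_3ᵢ² = 0.29² + 0.02² + 0.23² + 0.07² + 0.11² + 0.08² + 0.09² + 0.11² = 0.0841 + 0.0004 + 0.0529 + 0.0049 + 0.0121 + 0.0064 + 0.0081 + 0.0121 = 0.1810
B_3 = 1 / 0.1810 = 5.5249
Σp_2ᵢ² = 0.04² + 0.27² + 0.16² + 0.11² + 0.18² + 0.08² + 0.13² + 0.03² = 0.0016 + 0.0729 + 0.0256 + 0.0121 + 0.0324 + 0.0064 + 0.0169 + 0.0009 = 0.1688
B_2 = 1 / 0.1688 = 5.9242
Σp_1ᵢ² = 0.05² + 0.06² + 0.02² + 0.27² + 0.41² + 0.02² + 0.04² + 0.13² = 0.0025 + 0.0036 + 0.0004 + 0.0729 + 0.1681 + 0.0004 + 0.0016 + 0.0169 = 0.2664
B_1 = 1 / 0.2664 = 3.7538
Σp_4ᵢ² = 0.45² + 0.07² + 0.36² + 0.02² + 0.02² + 0.04² + 0.02² + 0.02² = 0.2025 + 0.0049 + 0.1296 + 0.0004 + 0.0004 + 0.0016 + 0.0004 + 0.0004 = 0.3402
B_4 = 1 / 0.3402 = 2.9394
Highest B → broadest niche (most generalist): species 2 (B = 5.92).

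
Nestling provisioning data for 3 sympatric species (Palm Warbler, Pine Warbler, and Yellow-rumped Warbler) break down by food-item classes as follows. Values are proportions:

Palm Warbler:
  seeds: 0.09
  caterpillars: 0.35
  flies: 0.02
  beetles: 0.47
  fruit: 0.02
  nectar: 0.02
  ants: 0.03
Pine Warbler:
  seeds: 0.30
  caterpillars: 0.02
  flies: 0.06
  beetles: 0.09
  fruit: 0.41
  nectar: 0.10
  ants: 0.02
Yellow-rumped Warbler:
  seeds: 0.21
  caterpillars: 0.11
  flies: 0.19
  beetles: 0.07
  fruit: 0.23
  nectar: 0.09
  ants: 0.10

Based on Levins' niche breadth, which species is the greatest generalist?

Yellow-rumped Warbler

Σp_Palmᵢ² = 0.09² + 0.35² + 0.02² + 0.47² + 0.02² + 0.02² + 0.03² = 0.0081 + 0.1225 + 0.0004 + 0.2209 + 0.0004 + 0.0004 + 0.0009 = 0.3536
B_Palm = 1 / 0.3536 = 2.8281
Σp_Pineᵢ² = 0.30² + 0.02² + 0.06² + 0.09² + 0.41² + 0.10² + 0.02² = 0.0900 + 0.0004 + 0.0036 + 0.0081 + 0.1681 + 0.0100 + 0.0004 = 0.2806
B_Pine = 1 / 0.2806 = 3.5638
Σp_Yellᵢ² = 0.21² + 0.11² + 0.19² + 0.07² + 0.23² + 0.09² + 0.10² = 0.0441 + 0.0121 + 0.0361 + 0.0049 + 0.0529 + 0.0081 + 0.0100 = 0.1682
B_Yell = 1 / 0.1682 = 5.9453
Highest B → broadest niche (most generalist): Yellow-rumped Warbler (B = 5.95).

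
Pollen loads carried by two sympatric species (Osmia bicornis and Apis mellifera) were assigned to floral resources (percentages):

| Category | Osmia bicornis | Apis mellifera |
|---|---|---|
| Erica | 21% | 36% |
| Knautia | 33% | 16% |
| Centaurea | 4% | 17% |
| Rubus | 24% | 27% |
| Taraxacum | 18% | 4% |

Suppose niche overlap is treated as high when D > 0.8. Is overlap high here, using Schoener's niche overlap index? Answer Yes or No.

No

Convert percentages to proportions (divide by 100).
Σ|p₁ᵢ − p₂ᵢ| = 0.15 + 0.17 + 0.13 + 0.03 + 0.14 = 0.62
D = 1 − ½ × 0.62 = 1 − 0.310 = 0.6900
D = 0.6900 < 0.8 → No.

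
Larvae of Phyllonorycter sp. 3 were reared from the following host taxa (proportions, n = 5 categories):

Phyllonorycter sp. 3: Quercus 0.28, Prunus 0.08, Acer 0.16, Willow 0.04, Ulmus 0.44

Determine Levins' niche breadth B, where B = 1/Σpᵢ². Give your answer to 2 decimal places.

3.27

Σpᵢ² = 0.28² + 0.08² + 0.16² + 0.04² + 0.44² = 0.0784 + 0.0064 + 0.0256 + 0.0016 + 0.1936 = 0.3056
B = 1 / 0.3056 = 3.2723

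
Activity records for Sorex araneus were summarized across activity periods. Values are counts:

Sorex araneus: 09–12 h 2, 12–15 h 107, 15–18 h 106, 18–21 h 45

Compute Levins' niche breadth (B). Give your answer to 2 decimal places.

2.74

Proportions for Sorex araneus (n=260): 2/260=0.0077, 107/260=0.4115, 106/260=0.4077, 45/260=0.1731
Σpᵢ² = 0.0077² + 0.4115² + 0.4077² + 0.1731² = 0.000059 + 0.169332 + 0.166219 + 0.029964 = 0.365574
B = 1 / 0.365574 = 2.7354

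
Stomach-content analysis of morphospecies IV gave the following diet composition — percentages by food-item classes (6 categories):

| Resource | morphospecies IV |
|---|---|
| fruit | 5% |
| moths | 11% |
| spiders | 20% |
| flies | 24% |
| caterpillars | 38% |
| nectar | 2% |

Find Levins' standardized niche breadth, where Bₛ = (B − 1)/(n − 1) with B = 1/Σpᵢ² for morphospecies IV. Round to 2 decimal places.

0.58

Convert percentages to proportions (divide by 100).
Σpᵢ² = 0.05² + 0.11² + 0.20² + 0.24² + 0.38² + 0.02² = 0.0025 + 0.0121 + 0.0400 + 0.0576 + 0.1444 + 0.0004 = 0.2570
B = 1 / 0.2570 = 3.8911
Bₛ = (B − 1)/(n − 1) = (3.8911 − 1)/(6 − 1) = 2.8911/5 = 0.5782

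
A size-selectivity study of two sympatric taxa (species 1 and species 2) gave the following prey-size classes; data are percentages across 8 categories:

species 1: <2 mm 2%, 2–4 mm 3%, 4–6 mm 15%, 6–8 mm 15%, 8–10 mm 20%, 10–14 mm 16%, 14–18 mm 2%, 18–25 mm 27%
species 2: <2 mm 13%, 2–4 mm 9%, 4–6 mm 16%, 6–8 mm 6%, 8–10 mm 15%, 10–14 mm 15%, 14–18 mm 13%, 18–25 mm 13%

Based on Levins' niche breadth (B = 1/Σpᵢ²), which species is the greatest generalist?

Convert percentages to proportions (divide by 100).
Σp_1ᵢ² = 0.02² + 0.03² + 0.15² + 0.15² + 0.20² + 0.16² + 0.02² + 0.27² = 0.0004 + 0.0009 + 0.0225 + 0.0225 + 0.0400 + 0.0256 + 0.0004 + 0.0729 = 0.1852
B_1 = 1 / 0.1852 = 5.3996
Σp_2ᵢ² = 0.13² + 0.09² + 0.16² + 0.06² + 0.15² + 0.15² + 0.13² + 0.13² = 0.0169 + 0.0081 + 0.0256 + 0.0036 + 0.0225 + 0.0225 + 0.0169 + 0.0169 = 0.1330
B_2 = 1 / 0.1330 = 7.5188
Highest B → broadest niche (most generalist): species 2 (B = 7.52).

species 2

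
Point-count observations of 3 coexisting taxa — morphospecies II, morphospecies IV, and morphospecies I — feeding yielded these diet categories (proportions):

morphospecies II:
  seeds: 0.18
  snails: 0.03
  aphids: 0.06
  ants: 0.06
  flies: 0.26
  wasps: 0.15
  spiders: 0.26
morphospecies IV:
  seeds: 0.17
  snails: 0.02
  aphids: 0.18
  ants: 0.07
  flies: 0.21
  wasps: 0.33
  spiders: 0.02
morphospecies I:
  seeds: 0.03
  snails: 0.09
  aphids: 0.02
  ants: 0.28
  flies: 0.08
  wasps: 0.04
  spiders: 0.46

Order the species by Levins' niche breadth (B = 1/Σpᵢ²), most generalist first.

Σp_IIᵢ² = 0.18² + 0.03² + 0.06² + 0.06² + 0.26² + 0.15² + 0.26² = 0.0324 + 0.0009 + 0.0036 + 0.0036 + 0.0676 + 0.0225 + 0.0676 = 0.1982
B_II = 1 / 0.1982 = 5.0454
Σp_IVᵢ² = 0.17² + 0.02² + 0.18² + 0.07² + 0.21² + 0.33² + 0.02² = 0.0289 + 0.0004 + 0.0324 + 0.0049 + 0.0441 + 0.1089 + 0.0004 = 0.2200
B_IV = 1 / 0.2200 = 4.5455
Σp_Iᵢ² = 0.03² + 0.09² + 0.02² + 0.28² + 0.08² + 0.04² + 0.46² = 0.0009 + 0.0081 + 0.0004 + 0.0784 + 0.0064 + 0.0016 + 0.2116 = 0.3074
B_I = 1 / 0.3074 = 3.2531
Ranking by B (broadest → narrowest): morphospecies II (5.05) > morphospecies IV (4.55) > morphospecies I (3.25)

morphospecies II > morphospecies IV > morphospecies I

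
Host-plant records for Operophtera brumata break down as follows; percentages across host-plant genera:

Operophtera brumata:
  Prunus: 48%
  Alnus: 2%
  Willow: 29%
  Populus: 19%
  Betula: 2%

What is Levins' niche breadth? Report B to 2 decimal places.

Convert percentages to proportions (divide by 100).
Σpᵢ² = 0.48² + 0.02² + 0.29² + 0.19² + 0.02² = 0.2304 + 0.0004 + 0.0841 + 0.0361 + 0.0004 = 0.3514
B = 1 / 0.3514 = 2.8458

2.85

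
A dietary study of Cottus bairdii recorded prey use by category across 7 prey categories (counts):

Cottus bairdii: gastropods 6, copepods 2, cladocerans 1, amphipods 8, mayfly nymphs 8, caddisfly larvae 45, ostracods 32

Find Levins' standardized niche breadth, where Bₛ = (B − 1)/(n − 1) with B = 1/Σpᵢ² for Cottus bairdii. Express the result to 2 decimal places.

0.37

Proportions for Cottus bairdii (n=102): 6/102=0.0588, 2/102=0.0196, 1/102=0.0098, 8/102=0.0784, 8/102=0.0784, 45/102=0.4412, 32/102=0.3137
Σpᵢ² = 0.0588² + 0.0196² + 0.0098² + 0.0784² + 0.0784² + 0.4412² + 0.3137² = 0.003457 + 0.000384 + 0.000096 + 0.006147 + 0.006147 + 0.194657 + 0.098408 = 0.309296
B = 1 / 0.309296 = 3.2331
Bₛ = (B − 1)/(n − 1) = (3.2331 − 1)/(7 − 1) = 2.2331/6 = 0.3722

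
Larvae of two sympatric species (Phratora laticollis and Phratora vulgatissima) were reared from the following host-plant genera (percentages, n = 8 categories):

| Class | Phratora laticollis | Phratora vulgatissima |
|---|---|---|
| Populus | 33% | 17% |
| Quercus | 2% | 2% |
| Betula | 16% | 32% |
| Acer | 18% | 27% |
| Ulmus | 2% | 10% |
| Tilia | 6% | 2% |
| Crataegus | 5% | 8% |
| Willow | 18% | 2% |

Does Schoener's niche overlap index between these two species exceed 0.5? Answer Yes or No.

Yes

Convert percentages to proportions (divide by 100).
Σ|p₁ᵢ − p₂ᵢ| = 0.16 + 0.00 + 0.16 + 0.09 + 0.08 + 0.04 + 0.03 + 0.16 = 0.72
D = 1 − ½ × 0.72 = 1 − 0.360 = 0.6400
D = 0.6400 > 0.5 → Yes.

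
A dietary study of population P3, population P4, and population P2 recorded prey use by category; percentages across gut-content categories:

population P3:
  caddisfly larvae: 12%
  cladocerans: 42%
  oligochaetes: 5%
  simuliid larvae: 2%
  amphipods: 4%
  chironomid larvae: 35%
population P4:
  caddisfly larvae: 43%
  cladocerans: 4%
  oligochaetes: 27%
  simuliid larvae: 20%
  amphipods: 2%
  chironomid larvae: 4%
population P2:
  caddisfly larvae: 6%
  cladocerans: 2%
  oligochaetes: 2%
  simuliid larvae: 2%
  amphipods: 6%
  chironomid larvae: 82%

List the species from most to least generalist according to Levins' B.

population P4 > population P3 > population P2

Convert percentages to proportions (divide by 100).
Σp_P3ᵢ² = 0.12² + 0.42² + 0.05² + 0.02² + 0.04² + 0.35² = 0.0144 + 0.1764 + 0.0025 + 0.0004 + 0.0016 + 0.1225 = 0.3178
B_P3 = 1 / 0.3178 = 3.1466
Σp_P4ᵢ² = 0.43² + 0.04² + 0.27² + 0.20² + 0.02² + 0.04² = 0.1849 + 0.0016 + 0.0729 + 0.0400 + 0.0004 + 0.0016 = 0.3014
B_P4 = 1 / 0.3014 = 3.3179
Σp_P2ᵢ² = 0.06² + 0.02² + 0.02² + 0.02² + 0.06² + 0.82² = 0.0036 + 0.0004 + 0.0004 + 0.0004 + 0.0036 + 0.6724 = 0.6808
B_P2 = 1 / 0.6808 = 1.4689
Ranking by B (broadest → narrowest): population P4 (3.32) > population P3 (3.15) > population P2 (1.47)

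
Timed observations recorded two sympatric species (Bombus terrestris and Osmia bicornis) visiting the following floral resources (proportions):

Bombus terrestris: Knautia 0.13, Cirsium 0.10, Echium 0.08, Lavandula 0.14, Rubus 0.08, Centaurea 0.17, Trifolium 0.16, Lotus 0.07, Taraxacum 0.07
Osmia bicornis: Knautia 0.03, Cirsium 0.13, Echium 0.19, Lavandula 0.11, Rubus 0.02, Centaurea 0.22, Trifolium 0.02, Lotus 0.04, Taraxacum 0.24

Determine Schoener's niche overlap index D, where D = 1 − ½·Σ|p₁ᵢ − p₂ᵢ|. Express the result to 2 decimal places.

Σ|p₁ᵢ − p₂ᵢ| = 0.10 + 0.03 + 0.11 + 0.03 + 0.06 + 0.05 + 0.14 + 0.03 + 0.17 = 0.72
D = 1 − ½ × 0.72 = 1 − 0.360 = 0.6400

0.64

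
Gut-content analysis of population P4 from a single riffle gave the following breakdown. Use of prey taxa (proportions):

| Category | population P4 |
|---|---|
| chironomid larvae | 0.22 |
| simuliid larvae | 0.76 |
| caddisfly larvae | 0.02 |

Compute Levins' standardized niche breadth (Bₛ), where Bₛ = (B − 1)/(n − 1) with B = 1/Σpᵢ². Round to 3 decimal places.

0.298

Σpᵢ² = 0.22² + 0.76² + 0.02² = 0.0484 + 0.5776 + 0.0004 = 0.6264
B = 1 / 0.6264 = 1.59642
Bₛ = (B − 1)/(n − 1) = (1.59642 − 1)/(3 − 1) = 0.59642/2 = 0.29821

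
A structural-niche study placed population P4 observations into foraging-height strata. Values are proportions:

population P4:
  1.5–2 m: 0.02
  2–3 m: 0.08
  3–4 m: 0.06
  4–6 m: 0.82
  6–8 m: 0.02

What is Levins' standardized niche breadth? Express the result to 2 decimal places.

0.12

Σpᵢ² = 0.02² + 0.08² + 0.06² + 0.82² + 0.02² = 0.0004 + 0.0064 + 0.0036 + 0.6724 + 0.0004 = 0.6832
B = 1 / 0.6832 = 1.4637
Bₛ = (B − 1)/(n − 1) = (1.4637 − 1)/(5 − 1) = 0.4637/4 = 0.1159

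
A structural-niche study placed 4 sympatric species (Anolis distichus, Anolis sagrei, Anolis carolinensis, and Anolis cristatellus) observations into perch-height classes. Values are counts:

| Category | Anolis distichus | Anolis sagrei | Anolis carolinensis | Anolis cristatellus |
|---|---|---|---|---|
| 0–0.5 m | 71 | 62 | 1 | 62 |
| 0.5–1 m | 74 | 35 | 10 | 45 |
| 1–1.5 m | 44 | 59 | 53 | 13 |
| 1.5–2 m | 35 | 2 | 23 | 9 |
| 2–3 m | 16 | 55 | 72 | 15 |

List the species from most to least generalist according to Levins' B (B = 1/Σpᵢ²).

Anolis distichus > Anolis sagrei > Anolis cristatellus > Anolis carolinensis

Proportions for Anolis distichus (n=240): 71/240=0.2958, 74/240=0.3083, 44/240=0.1833, 35/240=0.1458, 16/240=0.0667
Proportions for Anolis sagrei (n=213): 62/213=0.2911, 35/213=0.1643, 59/213=0.2770, 2/213=0.0094, 55/213=0.2582
Proportions for Anolis carolinensis (n=159): 1/159=0.0063, 10/159=0.0629, 53/159=0.3333, 23/159=0.1447, 72/159=0.4528
Proportions for Anolis cristatellus (n=144): 62/144=0.4306, 45/144=0.3125, 13/144=0.0903, 9/144=0.0625, 15/144=0.1042
Σp_distᵢ² = 0.2958² + 0.3083² + 0.1833² + 0.1458² + 0.0667² = 0.087498 + 0.095049 + 0.033599 + 0.021258 + 0.004449 = 0.241853
B_dist = 1 / 0.241853 = 4.1347
Σp_sagrᵢ² = 0.2911² + 0.1643² + 0.2770² + 0.0094² + 0.2582² = 0.084739 + 0.026994 + 0.076729 + 0.000088 + 0.066667 = 0.255217
B_sagr = 1 / 0.255217 = 3.9182
Σp_caroᵢ² = 0.0063² + 0.0629² + 0.3333² + 0.1447² + 0.4528² = 0.000040 + 0.003956 + 0.111089 + 0.020938 + 0.205028 = 0.341051
B_caro = 1 / 0.341051 = 2.9321
Σp_crisᵢ² = 0.4306² + 0.3125² + 0.0903² + 0.0625² + 0.1042² = 0.185416 + 0.097656 + 0.008154 + 0.003906 + 0.010858 = 0.305990
B_cris = 1 / 0.305990 = 3.2681
Ranking by B (broadest → narrowest): Anolis distichus (4.13) > Anolis sagrei (3.92) > Anolis cristatellus (3.27) > Anolis carolinensis (2.93)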